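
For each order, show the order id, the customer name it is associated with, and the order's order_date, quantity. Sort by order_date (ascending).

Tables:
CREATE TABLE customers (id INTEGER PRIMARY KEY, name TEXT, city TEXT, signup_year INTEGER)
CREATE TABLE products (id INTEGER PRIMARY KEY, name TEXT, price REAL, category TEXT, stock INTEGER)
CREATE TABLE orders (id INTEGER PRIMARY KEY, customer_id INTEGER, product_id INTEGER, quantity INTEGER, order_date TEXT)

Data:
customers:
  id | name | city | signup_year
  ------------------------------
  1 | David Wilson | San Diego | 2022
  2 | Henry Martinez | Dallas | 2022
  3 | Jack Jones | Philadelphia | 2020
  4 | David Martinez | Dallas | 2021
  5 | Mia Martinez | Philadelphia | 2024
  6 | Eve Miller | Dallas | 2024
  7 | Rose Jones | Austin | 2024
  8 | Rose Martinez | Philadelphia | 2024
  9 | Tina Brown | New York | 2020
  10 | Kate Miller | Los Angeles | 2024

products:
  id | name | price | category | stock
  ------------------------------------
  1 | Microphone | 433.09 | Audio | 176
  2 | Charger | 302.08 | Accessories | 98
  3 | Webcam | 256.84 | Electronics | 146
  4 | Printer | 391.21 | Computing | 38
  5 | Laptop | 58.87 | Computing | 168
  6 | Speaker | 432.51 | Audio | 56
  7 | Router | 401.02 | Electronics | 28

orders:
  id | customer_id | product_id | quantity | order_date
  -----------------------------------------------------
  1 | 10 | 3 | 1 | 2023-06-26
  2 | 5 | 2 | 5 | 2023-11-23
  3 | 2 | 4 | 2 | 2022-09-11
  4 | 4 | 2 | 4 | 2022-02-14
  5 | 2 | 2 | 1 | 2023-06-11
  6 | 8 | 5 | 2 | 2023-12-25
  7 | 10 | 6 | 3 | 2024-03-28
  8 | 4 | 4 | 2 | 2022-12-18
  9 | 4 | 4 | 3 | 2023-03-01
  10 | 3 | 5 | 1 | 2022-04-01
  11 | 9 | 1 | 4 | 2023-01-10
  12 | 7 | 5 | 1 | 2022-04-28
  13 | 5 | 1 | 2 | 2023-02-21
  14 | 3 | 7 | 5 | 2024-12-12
SELECT c.id, p.name AS customer, c.order_date, c.quantity FROM orders c JOIN customers p ON c.customer_id = p.id ORDER BY c.order_date ASC

Execution result:
id | customer | order_date | quantity
4 | David Martinez | 2022-02-14 | 4
10 | Jack Jones | 2022-04-01 | 1
12 | Rose Jones | 2022-04-28 | 1
3 | Henry Martinez | 2022-09-11 | 2
8 | David Martinez | 2022-12-18 | 2
11 | Tina Brown | 2023-01-10 | 4
13 | Mia Martinez | 2023-02-21 | 2
9 | David Martinez | 2023-03-01 | 3
5 | Henry Martinez | 2023-06-11 | 1
1 | Kate Miller | 2023-06-26 | 1
2 | Mia Martinez | 2023-11-23 | 5
6 | Rose Martinez | 2023-12-25 | 2
7 | Kate Miller | 2024-03-28 | 3
14 | Jack Jones | 2024-12-12 | 5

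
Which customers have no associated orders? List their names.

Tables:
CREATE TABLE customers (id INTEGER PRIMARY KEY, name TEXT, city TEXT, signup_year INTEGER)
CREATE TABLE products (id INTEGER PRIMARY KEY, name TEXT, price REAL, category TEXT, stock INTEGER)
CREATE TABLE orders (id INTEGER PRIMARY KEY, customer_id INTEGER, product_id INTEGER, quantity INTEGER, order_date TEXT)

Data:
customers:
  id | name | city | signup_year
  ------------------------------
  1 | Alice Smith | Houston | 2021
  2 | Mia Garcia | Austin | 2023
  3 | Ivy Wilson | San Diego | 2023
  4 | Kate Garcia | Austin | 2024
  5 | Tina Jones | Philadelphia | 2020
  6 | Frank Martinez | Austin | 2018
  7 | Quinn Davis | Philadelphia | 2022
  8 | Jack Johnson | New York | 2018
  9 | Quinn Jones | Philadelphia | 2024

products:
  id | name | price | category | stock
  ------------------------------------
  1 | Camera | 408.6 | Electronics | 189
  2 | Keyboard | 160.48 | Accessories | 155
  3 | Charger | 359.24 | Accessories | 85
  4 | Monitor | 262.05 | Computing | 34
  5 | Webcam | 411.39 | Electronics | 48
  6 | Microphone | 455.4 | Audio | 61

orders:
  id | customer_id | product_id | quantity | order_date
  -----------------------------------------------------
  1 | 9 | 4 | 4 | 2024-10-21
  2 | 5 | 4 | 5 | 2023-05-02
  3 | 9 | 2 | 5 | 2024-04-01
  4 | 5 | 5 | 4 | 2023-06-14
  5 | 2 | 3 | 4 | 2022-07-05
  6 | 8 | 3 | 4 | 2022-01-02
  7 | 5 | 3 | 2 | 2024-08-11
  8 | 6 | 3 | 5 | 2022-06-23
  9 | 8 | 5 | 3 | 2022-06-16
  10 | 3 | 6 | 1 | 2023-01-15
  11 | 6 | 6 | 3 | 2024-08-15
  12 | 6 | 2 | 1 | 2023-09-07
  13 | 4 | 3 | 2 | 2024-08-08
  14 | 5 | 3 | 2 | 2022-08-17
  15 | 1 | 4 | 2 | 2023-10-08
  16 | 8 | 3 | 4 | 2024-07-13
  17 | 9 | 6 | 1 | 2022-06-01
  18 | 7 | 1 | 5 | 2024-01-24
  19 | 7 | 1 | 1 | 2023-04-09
SELECT p.name FROM customers p LEFT JOIN orders c ON c.customer_id = p.id WHERE c.id IS NULL

Execution result:
(no rows)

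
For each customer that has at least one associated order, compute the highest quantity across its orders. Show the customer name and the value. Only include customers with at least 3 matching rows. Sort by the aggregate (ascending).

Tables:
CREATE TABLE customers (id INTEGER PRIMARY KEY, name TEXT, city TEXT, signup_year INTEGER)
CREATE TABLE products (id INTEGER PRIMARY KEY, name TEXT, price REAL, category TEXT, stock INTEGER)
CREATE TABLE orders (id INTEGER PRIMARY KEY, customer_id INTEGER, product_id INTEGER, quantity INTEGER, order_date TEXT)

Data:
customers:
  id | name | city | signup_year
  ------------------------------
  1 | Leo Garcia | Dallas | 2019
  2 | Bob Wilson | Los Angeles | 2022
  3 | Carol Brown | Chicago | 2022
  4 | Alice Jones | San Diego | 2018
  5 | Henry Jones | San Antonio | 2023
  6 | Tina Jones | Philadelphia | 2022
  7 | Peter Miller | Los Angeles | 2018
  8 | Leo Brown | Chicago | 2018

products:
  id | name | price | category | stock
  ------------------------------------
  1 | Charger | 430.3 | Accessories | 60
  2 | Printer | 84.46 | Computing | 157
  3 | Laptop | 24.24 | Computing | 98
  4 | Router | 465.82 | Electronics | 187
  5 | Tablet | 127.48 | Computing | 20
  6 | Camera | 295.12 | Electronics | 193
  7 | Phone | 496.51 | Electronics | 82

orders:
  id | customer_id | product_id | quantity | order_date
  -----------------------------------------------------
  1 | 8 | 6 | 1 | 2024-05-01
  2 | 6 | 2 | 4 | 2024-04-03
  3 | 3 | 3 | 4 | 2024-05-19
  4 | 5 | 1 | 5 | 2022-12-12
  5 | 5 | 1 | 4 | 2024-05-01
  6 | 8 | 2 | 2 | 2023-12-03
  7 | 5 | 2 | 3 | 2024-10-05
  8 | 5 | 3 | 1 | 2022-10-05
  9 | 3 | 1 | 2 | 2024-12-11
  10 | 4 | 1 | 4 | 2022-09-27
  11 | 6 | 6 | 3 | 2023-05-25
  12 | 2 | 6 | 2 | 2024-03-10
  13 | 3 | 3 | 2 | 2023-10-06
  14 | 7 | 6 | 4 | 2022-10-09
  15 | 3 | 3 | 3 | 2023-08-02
SELECT p.name, MAX(c.quantity) AS max_quantity FROM orders c JOIN customers p ON c.customer_id = p.id GROUP BY p.id, p.name HAVING COUNT(*) >= 3 ORDER BY max_quantity ASC

Execution result:
name | max_quantity
Carol Brown | 4
Henry Jones | 5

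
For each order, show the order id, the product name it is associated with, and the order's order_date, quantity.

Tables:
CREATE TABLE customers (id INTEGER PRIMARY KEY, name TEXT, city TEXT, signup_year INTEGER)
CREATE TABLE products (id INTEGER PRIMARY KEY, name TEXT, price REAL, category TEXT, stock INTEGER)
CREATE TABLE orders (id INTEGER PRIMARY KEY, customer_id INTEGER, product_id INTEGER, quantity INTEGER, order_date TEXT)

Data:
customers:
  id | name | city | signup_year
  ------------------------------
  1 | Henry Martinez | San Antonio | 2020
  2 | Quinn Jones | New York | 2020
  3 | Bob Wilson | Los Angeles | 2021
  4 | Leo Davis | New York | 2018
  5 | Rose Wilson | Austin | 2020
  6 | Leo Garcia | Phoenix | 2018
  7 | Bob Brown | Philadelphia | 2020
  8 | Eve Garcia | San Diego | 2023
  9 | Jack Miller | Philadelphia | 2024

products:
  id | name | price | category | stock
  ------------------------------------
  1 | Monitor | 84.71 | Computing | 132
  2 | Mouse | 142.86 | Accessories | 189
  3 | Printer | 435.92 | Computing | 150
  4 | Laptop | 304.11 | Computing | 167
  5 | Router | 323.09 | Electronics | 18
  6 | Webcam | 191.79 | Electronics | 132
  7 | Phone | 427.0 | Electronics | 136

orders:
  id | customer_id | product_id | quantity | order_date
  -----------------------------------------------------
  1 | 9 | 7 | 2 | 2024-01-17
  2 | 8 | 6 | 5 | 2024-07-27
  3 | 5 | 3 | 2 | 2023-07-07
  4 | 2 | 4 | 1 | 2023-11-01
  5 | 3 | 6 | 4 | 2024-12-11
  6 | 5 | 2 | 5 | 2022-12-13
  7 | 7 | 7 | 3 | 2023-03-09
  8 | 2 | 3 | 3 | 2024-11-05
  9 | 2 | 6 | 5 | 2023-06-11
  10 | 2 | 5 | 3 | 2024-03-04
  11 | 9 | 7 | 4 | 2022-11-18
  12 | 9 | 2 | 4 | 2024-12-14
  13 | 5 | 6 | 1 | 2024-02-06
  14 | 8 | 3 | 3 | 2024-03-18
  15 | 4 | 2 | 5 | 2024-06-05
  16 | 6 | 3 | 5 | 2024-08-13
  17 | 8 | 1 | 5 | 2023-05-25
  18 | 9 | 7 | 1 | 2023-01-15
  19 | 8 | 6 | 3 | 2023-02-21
SELECT c.id, p.name AS product, c.order_date, c.quantity FROM orders c JOIN products p ON c.product_id = p.id

Execution result:
id | product | order_date | quantity
1 | Phone | 2024-01-17 | 2
2 | Webcam | 2024-07-27 | 5
3 | Printer | 2023-07-07 | 2
4 | Laptop | 2023-11-01 | 1
5 | Webcam | 2024-12-11 | 4
6 | Mouse | 2022-12-13 | 5
7 | Phone | 2023-03-09 | 3
8 | Printer | 2024-11-05 | 3
9 | Webcam | 2023-06-11 | 5
10 | Router | 2024-03-04 | 3
11 | Phone | 2022-11-18 | 4
12 | Mouse | 2024-12-14 | 4
13 | Webcam | 2024-02-06 | 1
14 | Printer | 2024-03-18 | 3
15 | Mouse | 2024-06-05 | 5
16 | Printer | 2024-08-13 | 5
17 | Monitor | 2023-05-25 | 5
18 | Phone | 2023-01-15 | 1
19 | Webcam | 2023-02-21 | 3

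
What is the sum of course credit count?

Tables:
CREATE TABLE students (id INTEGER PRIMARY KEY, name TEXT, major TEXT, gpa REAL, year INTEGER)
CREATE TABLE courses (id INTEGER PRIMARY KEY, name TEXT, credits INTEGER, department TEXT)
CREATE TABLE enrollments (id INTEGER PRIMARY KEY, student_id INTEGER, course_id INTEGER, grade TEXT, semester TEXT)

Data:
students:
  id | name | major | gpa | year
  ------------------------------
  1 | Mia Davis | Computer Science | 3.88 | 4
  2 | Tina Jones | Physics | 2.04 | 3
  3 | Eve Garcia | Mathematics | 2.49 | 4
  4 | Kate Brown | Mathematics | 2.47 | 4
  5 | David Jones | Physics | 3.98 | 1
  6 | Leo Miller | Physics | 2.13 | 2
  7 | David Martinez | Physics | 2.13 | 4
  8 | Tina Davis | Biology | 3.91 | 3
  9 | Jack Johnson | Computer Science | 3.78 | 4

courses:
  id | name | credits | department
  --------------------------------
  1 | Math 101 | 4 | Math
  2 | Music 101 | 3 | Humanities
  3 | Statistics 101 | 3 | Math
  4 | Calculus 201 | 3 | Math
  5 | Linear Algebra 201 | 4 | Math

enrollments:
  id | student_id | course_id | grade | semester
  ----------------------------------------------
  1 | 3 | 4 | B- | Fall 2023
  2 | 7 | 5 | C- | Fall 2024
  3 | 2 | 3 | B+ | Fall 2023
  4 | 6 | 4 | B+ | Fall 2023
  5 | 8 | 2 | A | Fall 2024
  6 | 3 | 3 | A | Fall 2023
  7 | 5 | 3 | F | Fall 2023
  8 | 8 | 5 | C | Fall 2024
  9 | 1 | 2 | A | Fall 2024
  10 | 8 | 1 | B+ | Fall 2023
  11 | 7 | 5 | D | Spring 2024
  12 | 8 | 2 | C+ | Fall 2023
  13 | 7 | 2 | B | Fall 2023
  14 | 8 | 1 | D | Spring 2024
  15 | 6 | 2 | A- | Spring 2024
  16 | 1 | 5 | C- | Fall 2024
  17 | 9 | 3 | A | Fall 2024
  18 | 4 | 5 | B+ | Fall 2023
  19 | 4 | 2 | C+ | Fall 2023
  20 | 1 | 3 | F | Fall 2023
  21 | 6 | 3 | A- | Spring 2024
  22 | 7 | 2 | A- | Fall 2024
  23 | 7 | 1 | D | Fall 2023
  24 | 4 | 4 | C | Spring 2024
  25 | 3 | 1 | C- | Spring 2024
SELECT SUM(credits) FROM courses

Execution result:
17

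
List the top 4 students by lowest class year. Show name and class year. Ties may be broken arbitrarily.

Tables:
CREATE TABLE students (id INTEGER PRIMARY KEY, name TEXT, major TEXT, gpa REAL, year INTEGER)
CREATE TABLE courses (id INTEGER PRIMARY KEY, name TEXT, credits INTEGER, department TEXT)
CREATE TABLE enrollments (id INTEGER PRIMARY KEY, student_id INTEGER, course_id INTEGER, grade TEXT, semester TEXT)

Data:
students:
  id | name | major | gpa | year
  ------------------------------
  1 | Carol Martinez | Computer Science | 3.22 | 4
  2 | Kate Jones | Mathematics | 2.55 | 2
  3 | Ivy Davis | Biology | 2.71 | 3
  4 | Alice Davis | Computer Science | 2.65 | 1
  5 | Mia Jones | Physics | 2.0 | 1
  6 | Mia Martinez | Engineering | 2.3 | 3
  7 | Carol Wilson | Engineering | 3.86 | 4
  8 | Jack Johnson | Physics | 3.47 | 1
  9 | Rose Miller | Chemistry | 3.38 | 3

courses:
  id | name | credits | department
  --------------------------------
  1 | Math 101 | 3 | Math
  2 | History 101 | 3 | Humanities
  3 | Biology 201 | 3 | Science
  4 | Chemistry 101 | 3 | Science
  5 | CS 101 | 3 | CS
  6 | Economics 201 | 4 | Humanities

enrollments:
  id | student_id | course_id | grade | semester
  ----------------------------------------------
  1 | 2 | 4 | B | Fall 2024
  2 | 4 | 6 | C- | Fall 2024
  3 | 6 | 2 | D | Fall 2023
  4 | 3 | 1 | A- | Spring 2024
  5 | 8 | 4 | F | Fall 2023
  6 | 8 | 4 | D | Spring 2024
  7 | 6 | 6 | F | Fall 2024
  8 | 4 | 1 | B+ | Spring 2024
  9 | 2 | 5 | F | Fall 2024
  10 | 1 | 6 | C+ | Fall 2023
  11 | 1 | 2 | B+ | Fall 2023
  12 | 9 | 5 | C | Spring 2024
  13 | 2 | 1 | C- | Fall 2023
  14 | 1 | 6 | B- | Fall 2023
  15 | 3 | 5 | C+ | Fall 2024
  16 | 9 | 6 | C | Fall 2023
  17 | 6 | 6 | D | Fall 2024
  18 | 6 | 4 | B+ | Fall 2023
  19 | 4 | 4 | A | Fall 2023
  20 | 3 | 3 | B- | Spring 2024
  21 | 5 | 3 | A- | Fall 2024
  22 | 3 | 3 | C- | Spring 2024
SELECT name, year FROM students ORDER BY year ASC LIMIT 4

Execution result:
name | year
Alice Davis | 1
Mia Jones | 1
Jack Johnson | 1
Kate Jones | 2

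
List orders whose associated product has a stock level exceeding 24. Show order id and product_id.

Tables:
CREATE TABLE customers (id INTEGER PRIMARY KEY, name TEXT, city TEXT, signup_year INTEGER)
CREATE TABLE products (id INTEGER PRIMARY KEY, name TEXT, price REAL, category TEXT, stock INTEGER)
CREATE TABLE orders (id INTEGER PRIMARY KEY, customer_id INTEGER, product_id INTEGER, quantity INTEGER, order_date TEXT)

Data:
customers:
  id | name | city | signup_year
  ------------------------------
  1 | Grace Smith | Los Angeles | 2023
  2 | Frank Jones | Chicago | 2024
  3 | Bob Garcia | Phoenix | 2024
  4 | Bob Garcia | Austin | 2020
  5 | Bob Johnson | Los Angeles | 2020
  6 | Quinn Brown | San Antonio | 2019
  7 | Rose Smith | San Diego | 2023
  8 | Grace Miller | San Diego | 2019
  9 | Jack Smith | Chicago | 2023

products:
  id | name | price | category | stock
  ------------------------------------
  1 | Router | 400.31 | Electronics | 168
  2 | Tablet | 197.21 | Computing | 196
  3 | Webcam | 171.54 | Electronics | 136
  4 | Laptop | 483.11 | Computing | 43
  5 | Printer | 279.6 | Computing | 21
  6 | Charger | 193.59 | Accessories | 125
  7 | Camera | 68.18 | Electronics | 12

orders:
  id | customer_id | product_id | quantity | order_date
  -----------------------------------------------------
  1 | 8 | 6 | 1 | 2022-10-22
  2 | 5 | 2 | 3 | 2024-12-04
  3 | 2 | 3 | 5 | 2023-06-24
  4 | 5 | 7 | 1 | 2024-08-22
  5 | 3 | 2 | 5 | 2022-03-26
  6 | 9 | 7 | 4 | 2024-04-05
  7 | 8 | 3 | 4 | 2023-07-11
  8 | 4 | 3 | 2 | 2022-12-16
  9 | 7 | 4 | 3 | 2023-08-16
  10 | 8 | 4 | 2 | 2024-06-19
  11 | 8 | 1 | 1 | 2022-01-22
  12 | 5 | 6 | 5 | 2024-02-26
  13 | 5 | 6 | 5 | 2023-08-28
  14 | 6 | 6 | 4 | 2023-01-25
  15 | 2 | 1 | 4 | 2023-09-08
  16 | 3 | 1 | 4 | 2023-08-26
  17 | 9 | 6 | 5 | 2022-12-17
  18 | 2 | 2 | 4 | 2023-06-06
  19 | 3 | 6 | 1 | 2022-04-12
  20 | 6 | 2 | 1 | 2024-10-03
SELECT id, product_id FROM orders WHERE product_id IN (SELECT id FROM products WHERE stock > 24)

Execution result:
id | product_id
1 | 6
2 | 2
3 | 3
5 | 2
7 | 3
8 | 3
9 | 4
10 | 4
11 | 1
12 | 6
13 | 6
14 | 6
15 | 1
16 | 1
17 | 6
18 | 2
19 | 6
20 | 2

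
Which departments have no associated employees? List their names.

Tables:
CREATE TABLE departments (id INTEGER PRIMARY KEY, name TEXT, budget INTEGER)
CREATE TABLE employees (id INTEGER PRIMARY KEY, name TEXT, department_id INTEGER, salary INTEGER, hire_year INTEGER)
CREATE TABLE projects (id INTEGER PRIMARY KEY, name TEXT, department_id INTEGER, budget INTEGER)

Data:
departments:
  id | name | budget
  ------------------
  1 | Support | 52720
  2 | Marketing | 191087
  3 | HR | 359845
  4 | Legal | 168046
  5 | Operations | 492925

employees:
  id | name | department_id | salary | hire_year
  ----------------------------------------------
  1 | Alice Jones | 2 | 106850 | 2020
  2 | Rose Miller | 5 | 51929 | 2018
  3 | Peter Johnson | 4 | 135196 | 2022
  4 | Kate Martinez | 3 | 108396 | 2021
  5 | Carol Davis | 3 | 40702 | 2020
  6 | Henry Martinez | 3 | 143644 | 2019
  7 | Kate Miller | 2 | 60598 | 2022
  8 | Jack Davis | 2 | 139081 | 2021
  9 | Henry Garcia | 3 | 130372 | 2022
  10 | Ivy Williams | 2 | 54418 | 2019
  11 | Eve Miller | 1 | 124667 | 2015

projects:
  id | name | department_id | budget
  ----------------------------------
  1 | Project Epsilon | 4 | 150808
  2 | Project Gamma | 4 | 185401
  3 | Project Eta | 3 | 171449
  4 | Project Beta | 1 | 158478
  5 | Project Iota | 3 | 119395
SELECT p.name FROM departments p LEFT JOIN employees c ON c.department_id = p.id WHERE c.id IS NULL

Execution result:
(no rows)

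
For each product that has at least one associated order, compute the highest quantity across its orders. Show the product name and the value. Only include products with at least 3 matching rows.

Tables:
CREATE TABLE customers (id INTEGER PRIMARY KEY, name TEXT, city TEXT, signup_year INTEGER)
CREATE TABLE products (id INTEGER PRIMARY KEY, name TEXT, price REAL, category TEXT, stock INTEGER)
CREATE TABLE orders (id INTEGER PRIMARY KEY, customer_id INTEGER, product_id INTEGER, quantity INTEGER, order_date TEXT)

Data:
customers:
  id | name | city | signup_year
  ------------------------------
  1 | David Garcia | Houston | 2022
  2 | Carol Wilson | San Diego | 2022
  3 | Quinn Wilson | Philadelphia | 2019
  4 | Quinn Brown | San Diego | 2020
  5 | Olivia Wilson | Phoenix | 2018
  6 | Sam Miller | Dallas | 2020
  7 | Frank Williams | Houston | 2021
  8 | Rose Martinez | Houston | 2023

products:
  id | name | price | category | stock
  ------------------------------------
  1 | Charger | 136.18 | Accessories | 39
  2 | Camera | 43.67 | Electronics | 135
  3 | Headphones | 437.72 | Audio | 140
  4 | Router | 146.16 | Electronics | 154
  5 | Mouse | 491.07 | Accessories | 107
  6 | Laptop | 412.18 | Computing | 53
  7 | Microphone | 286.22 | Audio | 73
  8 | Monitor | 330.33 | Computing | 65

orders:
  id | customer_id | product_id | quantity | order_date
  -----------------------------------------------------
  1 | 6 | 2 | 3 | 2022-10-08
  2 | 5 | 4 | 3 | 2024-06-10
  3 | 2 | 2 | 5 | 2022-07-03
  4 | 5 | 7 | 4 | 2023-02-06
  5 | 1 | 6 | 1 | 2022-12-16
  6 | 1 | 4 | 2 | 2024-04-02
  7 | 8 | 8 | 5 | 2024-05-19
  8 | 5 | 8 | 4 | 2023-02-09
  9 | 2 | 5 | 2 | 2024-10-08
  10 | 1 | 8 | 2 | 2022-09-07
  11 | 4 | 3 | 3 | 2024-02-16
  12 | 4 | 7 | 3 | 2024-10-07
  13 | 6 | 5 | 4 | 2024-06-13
SELECT p.name, MAX(c.quantity) AS max_quantity FROM orders c JOIN products p ON c.product_id = p.id GROUP BY p.id, p.name HAVING COUNT(*) >= 3

Execution result:
name | max_quantity
Monitor | 5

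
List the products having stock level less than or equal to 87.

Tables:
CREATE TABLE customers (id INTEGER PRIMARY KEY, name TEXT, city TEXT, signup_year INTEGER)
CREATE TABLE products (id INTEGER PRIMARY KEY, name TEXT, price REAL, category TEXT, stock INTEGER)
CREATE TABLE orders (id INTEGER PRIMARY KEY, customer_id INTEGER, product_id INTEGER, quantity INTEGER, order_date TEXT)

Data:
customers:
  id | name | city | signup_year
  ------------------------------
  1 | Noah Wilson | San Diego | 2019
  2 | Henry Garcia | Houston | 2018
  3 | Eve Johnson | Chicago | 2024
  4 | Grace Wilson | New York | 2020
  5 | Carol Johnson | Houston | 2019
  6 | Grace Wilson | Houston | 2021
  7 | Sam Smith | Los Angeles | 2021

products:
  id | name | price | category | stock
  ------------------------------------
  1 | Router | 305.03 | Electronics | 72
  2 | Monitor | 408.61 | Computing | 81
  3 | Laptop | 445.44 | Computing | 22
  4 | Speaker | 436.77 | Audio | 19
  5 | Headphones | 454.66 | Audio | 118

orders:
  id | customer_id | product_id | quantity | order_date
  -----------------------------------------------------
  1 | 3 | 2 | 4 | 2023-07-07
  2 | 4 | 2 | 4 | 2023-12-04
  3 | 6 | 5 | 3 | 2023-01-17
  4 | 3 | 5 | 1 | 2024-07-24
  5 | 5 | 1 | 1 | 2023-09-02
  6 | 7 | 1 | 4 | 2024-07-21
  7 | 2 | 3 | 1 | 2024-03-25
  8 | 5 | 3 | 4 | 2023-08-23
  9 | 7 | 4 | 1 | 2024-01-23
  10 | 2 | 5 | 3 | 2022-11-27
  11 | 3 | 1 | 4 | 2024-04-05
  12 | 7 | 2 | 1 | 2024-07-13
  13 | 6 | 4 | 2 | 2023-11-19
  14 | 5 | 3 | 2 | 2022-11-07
SELECT name, stock FROM products WHERE stock <= 87

Execution result:
name | stock
Router | 72
Monitor | 81
Laptop | 22
Speaker | 19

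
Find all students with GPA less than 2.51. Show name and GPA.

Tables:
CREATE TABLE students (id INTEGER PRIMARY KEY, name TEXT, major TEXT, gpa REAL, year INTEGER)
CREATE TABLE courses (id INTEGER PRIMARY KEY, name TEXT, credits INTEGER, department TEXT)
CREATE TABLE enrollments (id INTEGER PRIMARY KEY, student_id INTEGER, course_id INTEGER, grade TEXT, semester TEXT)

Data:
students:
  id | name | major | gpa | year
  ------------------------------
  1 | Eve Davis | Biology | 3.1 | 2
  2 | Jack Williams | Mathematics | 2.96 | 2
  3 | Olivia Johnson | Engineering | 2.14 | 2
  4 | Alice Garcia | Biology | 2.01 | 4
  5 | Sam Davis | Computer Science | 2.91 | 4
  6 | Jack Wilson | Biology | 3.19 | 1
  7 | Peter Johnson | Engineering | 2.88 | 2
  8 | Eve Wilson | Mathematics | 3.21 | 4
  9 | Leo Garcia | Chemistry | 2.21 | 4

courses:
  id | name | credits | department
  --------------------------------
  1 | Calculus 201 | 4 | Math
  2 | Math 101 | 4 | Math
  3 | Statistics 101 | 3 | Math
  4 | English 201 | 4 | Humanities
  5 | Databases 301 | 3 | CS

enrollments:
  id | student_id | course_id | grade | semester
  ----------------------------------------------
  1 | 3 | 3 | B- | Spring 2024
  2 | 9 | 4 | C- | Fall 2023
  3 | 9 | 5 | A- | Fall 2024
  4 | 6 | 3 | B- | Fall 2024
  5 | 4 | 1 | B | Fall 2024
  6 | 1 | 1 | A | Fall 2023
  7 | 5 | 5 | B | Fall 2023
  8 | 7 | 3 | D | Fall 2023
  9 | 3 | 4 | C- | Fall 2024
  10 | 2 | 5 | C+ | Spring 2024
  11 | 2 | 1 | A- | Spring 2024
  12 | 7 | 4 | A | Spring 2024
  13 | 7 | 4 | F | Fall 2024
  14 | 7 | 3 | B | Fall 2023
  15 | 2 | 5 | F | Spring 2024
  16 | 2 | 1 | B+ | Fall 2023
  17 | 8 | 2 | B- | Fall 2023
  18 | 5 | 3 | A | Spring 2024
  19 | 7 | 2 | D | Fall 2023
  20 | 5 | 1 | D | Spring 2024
SELECT name, gpa FROM students WHERE gpa < 2.51

Execution result:
name | gpa
Olivia Johnson | 2.14
Alice Garcia | 2.01
Leo Garcia | 2.21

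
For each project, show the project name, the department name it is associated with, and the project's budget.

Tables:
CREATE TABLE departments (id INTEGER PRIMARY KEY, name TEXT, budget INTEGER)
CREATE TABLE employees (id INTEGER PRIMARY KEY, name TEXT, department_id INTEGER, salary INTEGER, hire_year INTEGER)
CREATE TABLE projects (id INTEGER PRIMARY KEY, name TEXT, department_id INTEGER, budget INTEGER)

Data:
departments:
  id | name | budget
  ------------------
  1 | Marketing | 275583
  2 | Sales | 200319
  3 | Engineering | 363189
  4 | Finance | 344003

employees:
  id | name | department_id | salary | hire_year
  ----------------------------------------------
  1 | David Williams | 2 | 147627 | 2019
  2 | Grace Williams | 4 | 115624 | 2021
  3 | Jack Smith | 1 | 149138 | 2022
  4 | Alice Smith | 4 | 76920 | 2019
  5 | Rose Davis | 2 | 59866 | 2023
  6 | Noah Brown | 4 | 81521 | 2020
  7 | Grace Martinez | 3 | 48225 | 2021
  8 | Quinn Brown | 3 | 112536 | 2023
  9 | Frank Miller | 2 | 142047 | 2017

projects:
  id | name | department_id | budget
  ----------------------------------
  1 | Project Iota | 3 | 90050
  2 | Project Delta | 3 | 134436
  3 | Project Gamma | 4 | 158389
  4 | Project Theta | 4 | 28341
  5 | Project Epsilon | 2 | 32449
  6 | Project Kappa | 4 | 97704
SELECT c.name, p.name AS department, c.budget FROM projects c JOIN departments p ON c.department_id = p.id

Execution result:
name | department | budget
Project Iota | Engineering | 90050
Project Delta | Engineering | 134436
Project Gamma | Finance | 158389
Project Theta | Finance | 28341
Project Epsilon | Sales | 32449
Project Kappa | Finance | 97704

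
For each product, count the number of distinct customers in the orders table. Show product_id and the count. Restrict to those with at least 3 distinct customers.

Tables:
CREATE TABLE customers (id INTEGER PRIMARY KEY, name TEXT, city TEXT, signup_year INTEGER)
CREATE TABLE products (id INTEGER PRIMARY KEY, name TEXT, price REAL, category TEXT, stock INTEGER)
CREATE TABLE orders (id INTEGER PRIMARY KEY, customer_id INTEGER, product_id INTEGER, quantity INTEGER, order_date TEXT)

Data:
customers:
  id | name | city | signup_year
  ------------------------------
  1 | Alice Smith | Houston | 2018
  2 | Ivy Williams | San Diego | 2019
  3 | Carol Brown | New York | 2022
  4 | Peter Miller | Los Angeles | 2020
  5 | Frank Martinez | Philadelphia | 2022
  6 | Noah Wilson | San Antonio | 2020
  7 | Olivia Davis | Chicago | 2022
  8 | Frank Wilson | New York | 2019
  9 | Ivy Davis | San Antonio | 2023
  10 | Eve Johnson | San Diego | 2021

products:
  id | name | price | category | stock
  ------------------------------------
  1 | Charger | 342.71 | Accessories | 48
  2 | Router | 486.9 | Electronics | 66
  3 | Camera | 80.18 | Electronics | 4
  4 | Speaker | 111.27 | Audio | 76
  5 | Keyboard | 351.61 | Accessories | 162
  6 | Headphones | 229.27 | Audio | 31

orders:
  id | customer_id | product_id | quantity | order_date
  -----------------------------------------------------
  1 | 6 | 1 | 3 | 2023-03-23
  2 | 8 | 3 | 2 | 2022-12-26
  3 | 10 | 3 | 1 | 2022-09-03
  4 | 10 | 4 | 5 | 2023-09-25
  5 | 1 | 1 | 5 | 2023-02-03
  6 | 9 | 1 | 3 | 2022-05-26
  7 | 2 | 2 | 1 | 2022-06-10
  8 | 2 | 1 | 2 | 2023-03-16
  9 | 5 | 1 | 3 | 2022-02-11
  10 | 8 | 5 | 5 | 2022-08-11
SELECT product_id, COUNT(DISTINCT customer_id) AS distinct_customer_count FROM orders GROUP BY product_id HAVING COUNT(DISTINCT customer_id) >= 3

Execution result:
product_id | distinct_customer_count
1 | 5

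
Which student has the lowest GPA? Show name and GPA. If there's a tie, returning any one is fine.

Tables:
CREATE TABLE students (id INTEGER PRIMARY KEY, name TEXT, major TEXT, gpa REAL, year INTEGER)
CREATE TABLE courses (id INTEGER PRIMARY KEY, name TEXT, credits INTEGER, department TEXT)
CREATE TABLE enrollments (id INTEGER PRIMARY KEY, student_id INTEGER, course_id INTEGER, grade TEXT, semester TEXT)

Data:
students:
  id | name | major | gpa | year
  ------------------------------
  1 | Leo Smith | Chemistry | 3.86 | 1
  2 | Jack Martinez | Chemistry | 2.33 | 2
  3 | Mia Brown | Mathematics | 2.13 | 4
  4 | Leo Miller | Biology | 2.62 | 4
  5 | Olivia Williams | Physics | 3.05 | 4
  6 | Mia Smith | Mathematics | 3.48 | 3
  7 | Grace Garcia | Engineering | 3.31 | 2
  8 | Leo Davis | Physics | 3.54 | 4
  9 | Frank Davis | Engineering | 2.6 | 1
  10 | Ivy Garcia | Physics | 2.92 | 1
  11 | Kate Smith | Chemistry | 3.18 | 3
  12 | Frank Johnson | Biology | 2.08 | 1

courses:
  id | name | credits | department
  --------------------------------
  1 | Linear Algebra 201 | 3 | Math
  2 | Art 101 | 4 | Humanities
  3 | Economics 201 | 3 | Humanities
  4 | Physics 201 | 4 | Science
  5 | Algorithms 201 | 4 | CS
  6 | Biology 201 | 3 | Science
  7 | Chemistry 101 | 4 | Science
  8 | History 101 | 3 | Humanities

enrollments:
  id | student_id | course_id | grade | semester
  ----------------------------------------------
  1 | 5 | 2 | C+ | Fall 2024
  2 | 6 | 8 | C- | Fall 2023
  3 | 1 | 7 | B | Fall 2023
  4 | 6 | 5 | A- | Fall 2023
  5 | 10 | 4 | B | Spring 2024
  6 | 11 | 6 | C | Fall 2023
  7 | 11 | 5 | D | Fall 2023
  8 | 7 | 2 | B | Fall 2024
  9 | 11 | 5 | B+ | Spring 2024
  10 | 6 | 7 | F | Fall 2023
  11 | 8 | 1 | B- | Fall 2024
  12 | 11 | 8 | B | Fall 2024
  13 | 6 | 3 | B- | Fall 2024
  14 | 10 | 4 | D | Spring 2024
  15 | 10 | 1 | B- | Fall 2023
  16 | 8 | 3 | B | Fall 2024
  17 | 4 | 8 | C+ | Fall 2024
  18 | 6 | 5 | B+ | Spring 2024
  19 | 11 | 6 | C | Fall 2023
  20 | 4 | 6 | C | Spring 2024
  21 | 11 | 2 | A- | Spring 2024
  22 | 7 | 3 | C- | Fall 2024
SELECT name, gpa FROM students ORDER BY gpa ASC LIMIT 1

Execution result:
name | gpa
Frank Johnson | 2.08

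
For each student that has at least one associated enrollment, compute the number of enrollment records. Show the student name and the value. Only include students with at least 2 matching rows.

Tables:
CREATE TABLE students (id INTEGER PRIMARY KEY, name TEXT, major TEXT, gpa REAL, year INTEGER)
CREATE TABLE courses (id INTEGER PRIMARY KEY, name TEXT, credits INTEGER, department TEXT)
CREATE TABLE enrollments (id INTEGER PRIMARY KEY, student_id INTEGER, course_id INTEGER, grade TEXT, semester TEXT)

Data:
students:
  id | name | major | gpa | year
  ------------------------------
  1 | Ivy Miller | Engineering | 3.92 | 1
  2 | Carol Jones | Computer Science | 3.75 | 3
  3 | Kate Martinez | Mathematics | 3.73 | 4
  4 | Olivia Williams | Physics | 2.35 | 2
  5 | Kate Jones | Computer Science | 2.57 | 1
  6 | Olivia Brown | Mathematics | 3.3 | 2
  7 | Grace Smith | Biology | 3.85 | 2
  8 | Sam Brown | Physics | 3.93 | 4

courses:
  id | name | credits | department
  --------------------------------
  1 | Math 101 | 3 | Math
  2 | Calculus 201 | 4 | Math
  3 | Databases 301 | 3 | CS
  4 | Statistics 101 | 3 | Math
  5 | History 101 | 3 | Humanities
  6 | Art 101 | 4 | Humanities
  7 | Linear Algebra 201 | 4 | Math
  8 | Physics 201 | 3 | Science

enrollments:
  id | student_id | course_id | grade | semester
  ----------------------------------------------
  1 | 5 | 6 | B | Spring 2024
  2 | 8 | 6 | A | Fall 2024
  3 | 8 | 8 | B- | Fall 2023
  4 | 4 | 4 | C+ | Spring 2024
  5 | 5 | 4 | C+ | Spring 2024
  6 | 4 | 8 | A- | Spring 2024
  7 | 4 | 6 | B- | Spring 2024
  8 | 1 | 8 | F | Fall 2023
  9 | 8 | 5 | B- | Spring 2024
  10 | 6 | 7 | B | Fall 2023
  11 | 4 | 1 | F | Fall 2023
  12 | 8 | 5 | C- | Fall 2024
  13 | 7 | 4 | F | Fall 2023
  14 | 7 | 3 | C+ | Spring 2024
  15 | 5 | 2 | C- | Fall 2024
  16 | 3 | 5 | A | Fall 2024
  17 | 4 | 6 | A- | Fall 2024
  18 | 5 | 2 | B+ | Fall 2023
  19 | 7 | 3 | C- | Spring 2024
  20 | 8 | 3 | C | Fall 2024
SELECT p.name, COUNT(*) AS n FROM enrollments c JOIN students p ON c.student_id = p.id GROUP BY p.id, p.name HAVING COUNT(*) >= 2

Execution result:
name | n
Olivia Williams | 5
Kate Jones | 4
Grace Smith | 3
Sam Brown | 5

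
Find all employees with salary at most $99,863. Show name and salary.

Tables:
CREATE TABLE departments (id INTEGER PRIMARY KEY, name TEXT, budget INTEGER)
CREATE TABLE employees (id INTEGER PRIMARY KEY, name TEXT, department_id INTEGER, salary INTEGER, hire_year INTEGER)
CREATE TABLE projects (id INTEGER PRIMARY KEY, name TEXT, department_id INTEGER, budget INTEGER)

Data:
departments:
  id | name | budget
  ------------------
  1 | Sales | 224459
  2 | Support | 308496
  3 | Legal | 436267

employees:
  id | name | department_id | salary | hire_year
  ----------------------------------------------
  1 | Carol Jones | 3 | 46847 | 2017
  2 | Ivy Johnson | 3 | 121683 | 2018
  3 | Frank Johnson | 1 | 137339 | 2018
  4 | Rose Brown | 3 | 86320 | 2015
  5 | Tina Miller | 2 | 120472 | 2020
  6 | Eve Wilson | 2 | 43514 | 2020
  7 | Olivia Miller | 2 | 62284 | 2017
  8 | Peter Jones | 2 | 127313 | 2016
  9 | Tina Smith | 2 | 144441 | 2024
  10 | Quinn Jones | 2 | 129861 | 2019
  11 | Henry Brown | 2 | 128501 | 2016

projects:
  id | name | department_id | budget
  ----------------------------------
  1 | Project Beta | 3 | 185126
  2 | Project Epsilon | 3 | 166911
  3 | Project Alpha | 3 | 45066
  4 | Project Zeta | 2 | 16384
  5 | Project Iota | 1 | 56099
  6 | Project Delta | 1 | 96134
SELECT name, salary FROM employees WHERE salary <= 99863

Execution result:
name | salary
Carol Jones | 46847
Rose Brown | 86320
Eve Wilson | 43514
Olivia Miller | 62284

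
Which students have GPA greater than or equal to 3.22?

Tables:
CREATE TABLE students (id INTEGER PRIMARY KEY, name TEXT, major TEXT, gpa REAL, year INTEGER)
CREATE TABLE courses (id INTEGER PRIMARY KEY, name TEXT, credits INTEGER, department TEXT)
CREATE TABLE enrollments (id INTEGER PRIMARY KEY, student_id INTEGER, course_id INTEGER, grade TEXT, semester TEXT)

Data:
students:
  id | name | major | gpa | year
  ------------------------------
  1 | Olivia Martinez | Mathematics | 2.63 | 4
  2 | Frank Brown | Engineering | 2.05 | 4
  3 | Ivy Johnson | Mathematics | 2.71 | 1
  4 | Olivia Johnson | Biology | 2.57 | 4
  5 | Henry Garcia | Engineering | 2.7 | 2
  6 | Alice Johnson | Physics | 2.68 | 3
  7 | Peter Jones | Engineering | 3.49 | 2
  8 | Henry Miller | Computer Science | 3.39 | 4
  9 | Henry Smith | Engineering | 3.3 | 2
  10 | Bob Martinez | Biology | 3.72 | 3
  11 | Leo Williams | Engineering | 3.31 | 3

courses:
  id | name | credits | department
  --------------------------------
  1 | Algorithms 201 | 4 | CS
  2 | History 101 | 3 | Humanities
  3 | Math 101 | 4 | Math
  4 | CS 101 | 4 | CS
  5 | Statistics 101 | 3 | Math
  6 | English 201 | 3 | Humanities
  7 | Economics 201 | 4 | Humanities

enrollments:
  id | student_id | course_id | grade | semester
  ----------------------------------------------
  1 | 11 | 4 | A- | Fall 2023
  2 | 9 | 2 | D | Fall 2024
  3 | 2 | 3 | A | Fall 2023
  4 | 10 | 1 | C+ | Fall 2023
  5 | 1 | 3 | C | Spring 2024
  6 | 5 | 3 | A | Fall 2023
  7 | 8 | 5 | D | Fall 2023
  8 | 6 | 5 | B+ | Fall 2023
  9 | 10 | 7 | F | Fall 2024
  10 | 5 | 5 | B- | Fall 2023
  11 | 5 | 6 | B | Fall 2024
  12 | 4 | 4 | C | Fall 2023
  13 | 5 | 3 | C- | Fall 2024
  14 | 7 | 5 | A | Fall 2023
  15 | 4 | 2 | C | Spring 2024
SELECT name, gpa FROM students WHERE gpa >= 3.22

Execution result:
name | gpa
Peter Jones | 3.49
Henry Miller | 3.39
Henry Smith | 3.30
Bob Martinez | 3.72
Leo Williams | 3.31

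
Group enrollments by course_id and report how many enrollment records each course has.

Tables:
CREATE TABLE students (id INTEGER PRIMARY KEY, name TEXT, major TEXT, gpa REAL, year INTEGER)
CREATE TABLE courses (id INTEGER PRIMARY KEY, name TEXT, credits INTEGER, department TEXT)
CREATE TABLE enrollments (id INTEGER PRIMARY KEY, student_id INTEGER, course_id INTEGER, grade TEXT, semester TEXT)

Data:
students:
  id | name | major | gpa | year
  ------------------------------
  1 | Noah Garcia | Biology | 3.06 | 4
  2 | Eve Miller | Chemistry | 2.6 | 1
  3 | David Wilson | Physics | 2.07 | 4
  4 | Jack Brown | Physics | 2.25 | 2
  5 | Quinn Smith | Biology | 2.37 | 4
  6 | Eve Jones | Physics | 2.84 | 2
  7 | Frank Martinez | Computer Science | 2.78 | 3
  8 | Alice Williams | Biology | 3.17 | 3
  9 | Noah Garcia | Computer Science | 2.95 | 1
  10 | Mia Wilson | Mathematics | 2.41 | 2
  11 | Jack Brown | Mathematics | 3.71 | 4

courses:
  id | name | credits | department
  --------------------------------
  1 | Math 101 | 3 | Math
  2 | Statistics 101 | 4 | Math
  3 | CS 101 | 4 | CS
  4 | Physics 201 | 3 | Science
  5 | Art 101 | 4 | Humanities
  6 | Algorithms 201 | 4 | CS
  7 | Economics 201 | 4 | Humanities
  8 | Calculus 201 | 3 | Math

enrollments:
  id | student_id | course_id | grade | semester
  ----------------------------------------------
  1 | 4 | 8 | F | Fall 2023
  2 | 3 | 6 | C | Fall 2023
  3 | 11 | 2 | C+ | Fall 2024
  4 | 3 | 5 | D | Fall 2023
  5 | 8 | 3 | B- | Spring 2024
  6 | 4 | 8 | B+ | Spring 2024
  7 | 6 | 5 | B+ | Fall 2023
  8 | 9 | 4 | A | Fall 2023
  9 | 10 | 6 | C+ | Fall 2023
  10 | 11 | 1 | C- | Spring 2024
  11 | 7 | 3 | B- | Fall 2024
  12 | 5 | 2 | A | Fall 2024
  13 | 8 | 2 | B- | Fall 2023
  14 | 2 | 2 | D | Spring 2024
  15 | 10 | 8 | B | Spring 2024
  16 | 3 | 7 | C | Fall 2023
SELECT course_id, COUNT(*) AS enrollment_count FROM enrollments GROUP BY course_id

Execution result:
course_id | enrollment_count
1 | 1
2 | 4
3 | 2
4 | 1
5 | 2
6 | 2
7 | 1
8 | 3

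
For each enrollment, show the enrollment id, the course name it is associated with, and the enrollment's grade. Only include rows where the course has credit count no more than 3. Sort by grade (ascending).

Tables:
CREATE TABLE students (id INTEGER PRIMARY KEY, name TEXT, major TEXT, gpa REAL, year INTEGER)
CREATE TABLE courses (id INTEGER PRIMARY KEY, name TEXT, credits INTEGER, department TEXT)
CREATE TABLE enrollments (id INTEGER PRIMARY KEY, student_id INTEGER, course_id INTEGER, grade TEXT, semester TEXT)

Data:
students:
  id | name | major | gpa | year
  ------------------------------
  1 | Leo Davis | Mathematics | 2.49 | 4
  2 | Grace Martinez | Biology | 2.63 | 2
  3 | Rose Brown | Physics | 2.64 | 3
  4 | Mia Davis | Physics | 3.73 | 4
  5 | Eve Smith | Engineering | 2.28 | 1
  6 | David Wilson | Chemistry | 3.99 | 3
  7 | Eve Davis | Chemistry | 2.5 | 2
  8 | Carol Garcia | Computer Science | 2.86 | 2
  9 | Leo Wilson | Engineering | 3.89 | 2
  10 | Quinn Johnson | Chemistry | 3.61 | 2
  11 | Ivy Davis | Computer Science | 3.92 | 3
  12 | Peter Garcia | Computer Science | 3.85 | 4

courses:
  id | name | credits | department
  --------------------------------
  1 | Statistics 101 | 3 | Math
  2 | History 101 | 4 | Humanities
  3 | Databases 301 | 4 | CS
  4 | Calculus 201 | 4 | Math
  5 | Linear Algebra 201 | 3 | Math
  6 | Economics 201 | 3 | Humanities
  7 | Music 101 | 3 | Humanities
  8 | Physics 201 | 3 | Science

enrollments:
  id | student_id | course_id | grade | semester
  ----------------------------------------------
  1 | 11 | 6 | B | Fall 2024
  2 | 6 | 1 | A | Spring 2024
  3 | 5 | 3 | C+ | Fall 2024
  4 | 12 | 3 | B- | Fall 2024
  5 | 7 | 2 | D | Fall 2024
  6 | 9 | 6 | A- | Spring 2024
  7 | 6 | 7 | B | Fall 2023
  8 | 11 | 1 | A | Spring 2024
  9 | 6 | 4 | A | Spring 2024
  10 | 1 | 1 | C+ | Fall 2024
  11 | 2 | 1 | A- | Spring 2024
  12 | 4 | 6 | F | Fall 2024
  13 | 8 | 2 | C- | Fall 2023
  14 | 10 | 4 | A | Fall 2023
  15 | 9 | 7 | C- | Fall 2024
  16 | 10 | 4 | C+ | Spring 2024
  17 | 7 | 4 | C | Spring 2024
SELECT c.id, p.name AS course, c.grade FROM enrollments c JOIN courses p ON c.course_id = p.id WHERE p.credits <= 3 ORDER BY c.grade ASC

Execution result:
id | course | grade
2 | Statistics 101 | A
8 | Statistics 101 | A
6 | Economics 201 | A-
11 | Statistics 101 | A-
1 | Economics 201 | B
7 | Music 101 | B
10 | Statistics 101 | C+
15 | Music 101 | C-
12 | Economics 201 | F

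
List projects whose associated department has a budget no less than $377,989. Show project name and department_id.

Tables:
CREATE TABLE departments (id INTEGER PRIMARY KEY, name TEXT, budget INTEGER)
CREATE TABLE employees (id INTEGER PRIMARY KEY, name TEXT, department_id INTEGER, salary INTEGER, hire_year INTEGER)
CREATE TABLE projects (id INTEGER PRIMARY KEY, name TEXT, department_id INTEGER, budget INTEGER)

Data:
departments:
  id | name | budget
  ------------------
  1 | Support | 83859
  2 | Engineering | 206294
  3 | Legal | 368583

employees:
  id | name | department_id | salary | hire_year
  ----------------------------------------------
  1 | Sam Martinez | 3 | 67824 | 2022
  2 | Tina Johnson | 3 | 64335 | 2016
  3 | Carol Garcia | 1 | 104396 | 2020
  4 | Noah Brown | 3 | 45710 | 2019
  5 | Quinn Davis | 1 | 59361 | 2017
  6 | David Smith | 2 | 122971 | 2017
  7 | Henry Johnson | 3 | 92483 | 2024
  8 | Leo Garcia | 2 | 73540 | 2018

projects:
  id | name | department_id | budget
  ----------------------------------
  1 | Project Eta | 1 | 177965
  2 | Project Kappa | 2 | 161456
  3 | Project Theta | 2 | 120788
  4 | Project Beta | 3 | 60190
SELECT name, department_id FROM projects WHERE department_id IN (SELECT id FROM departments WHERE budget >= 377989)

Execution result:
(no rows)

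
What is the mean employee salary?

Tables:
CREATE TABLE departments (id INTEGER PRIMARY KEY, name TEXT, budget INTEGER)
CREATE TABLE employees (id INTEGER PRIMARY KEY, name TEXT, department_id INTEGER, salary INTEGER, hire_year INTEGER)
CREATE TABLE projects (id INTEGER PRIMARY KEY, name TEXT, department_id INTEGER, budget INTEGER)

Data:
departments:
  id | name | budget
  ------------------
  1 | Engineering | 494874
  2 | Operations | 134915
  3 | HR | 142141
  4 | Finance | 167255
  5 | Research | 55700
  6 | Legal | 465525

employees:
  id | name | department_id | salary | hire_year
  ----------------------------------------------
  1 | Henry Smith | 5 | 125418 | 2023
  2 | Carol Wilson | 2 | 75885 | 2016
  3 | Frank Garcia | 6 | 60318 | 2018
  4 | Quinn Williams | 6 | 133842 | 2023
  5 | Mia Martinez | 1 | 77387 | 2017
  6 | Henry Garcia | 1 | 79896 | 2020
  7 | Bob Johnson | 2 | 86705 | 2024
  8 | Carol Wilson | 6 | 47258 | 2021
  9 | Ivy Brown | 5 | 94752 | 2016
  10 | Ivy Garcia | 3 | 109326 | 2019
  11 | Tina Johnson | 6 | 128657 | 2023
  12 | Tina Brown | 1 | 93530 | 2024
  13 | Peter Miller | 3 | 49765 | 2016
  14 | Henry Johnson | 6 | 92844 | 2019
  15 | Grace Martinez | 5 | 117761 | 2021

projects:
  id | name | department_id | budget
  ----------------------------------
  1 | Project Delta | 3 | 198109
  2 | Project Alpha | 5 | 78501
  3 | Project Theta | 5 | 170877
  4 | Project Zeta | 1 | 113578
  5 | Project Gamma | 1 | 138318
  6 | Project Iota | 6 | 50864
SELECT AVG(salary) FROM employees

Execution result:
91556.27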